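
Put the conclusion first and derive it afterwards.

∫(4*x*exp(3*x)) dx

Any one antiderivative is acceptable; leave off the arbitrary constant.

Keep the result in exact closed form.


The answer is 4*x*exp(3*x)/3 - 4*exp(3*x)/9.
Step 1. Integrate ∫(4*x*exp(3*x)) dx by parts with u = x, dv = (4*exp(3*x)) dx, so v = 4*exp(3*x)/3: now 4*x*exp(3*x)/3 + ∫(-4*exp(3*x)/3) dx.
Step 2. Evaluate the standard form: now 4*x*exp(3*x)/3 - 4*exp(3*x)/9.
Answer: 4*x*exp(3*x)/3 - 4*exp(3*x)/9.


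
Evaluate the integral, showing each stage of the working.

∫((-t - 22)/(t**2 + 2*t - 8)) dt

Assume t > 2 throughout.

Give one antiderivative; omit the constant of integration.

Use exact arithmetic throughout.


Step 1. Decompose ∫((-t - 22)/(t**2 + 2*t - 8)) dt by partial fractions, (-t - 22)/(t**2 + 2*t - 8) = 3/(t + 4) - 4/(t - 2): now ∫(-4/(t - 2)) dt + ∫(3/(t + 4)) dt.
Step 2. Evaluate the standard form [assuming t > -4]: now 3*log(t + 4) + ∫(-4/(t - 2)) dt.
Step 3. Evaluate the standard form [assuming t > 2]: now -4*log(t - 2) + 3*log(t + 4).
Answer: -4*log(t - 2) + 3*log(t + 4).


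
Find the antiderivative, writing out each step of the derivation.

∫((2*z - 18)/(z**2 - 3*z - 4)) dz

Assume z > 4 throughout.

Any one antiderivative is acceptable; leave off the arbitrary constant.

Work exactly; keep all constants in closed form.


Step 1. Decompose ∫((2*z - 18)/(z**2 - 3*z - 4)) dz by partial fractions, (2*z - 18)/(z**2 - 3*z - 4) = 4/(z + 1) - 2/(z - 4): now ∫(-2/(z - 4)) dz + ∫(4/(z + 1)) dz.
Step 2. Evaluate the standard form [assuming z > 4]: now -2*log(z - 4) + ∫(4/(z + 1)) dz.
Step 3. Evaluate the standard form [assuming z > -1]: now -2*log(z - 4) + 4*log(z + 1).
Answer: -2*log(z - 4) + 4*log(z + 1).


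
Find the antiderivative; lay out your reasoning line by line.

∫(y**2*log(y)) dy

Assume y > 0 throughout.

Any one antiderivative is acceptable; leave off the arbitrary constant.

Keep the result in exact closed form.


Step 1. Integrate ∫(y**2*log(y)) dy by parts with u = log(y), dv = (y**2) dy, so v = y**3/3 [assuming y > 0]: now y**3*log(y)/3 + ∫(-y**2/3) dy.
Step 2. Evaluate the standard form: now y**3*log(y)/3 - y**3/9.
Answer: y**3*log(y)/3 - y**3/9.


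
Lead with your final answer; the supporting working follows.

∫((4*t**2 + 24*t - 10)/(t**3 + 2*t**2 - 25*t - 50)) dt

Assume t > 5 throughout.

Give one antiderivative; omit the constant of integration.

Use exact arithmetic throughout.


The answer is 3*log(t - 5) + 2*log(t + 2) - log(t + 5).
Step 1. Decompose ∫((4*t**2 + 24*t - 10)/(t**3 + 2*t**2 - 25*t - 50)) dt by partial fractions, (4*t**2 + 24*t - 10)/(t**3 + 2*t**2 - 25*t - 50) = -1/(t + 5) + 2/(t + 2) + 3/(t - 5): now ∫(3/(t - 5)) dt + ∫(2/(t + 2)) dt + ∫(-1/(t + 5)) dt.
Step 2. Evaluate the standard form [assuming t > -2]: now 2*log(t + 2) + ∫(3/(t - 5)) dt + ∫(-1/(t + 5)) dt.
Step 3. Evaluate the standard form [assuming t > 5]: now 3*log(t - 5) + 2*log(t + 2) + ∫(-1/(t + 5)) dt.
Step 4. Evaluate the standard form [assuming t > -5]: now 3*log(t - 5) + 2*log(t + 2) - log(t + 5).
Answer: 3*log(t - 5) + 2*log(t + 2) - log(t + 5).


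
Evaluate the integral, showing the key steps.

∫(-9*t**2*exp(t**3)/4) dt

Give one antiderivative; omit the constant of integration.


Step 1. Substitute u = t**3, turning ∫(-9*t**2*exp(t**3)/4) dt into ∫(-3*exp(u)/4) du: now ∫(-3*exp(u)/4) du.
Step 2. Evaluate the standard form: now -3*exp(u)/4.
Step 3. Substitute back u = t**3: now -3*exp(t**3)/4.
Answer: -3*exp(t**3)/4.


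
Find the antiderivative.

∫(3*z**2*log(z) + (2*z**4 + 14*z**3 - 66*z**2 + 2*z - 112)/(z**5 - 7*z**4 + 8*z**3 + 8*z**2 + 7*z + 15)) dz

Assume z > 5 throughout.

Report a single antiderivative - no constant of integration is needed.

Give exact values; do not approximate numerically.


Answer: z**3*log(z) - z**3/3 + 4*log(z - 5) + 2*log(z - 3) - 4*log(z + 1) - 2*atan(z).


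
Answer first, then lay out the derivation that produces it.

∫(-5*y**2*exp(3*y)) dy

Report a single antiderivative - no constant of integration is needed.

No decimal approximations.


The answer is -5*y**2*exp(3*y)/3 + 10*y*exp(3*y)/9 - 10*exp(3*y)/27.
Step 1. Integrate ∫(-5*y**2*exp(3*y)) dy by parts with u = y**2, dv = (-5*exp(3*y)) dy, so v = -5*exp(3*y)/3: now -5*y**2*exp(3*y)/3 + ∫(10*y*exp(3*y)/3) dy.
Step 2. Integrate ∫(10*y*exp(3*y)/3) dy by parts with u = y, dv = (10*exp(3*y)/3) dy, so v = 10*exp(3*y)/9: now -5*y**2*exp(3*y)/3 + 10*y*exp(3*y)/9 + ∫(-10*exp(3*y)/9) dy.
Step 3. Evaluate the standard form: now -5*y**2*exp(3*y)/3 + 10*y*exp(3*y)/9 - 10*exp(3*y)/27.
Answer: -5*y**2*exp(3*y)/3 + 10*y*exp(3*y)/9 - 10*exp(3*y)/27.


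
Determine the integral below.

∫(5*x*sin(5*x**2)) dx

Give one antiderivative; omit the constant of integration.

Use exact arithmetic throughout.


Answer: -cos(5*x**2)/2.


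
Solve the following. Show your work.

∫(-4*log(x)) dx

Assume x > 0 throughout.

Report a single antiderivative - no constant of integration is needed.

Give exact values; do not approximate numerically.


Step 1. Integrate ∫(-4*log(x)) dx by parts with u = log(x), dv = (-4) dx, so v = -4*x [assuming x > 0]: now -4*x*log(x) + ∫(4) dx.
Step 2. Evaluate the standard form: now -4*x*log(x) + 4*x.
Answer: -4*x*log(x) + 4*x.


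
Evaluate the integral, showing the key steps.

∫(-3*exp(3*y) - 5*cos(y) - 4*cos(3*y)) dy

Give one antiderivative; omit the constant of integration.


Step 1. Rewrite: now ∫(-3*exp(3*y)) dy + ∫(-5*cos(y)) dy + ∫(-4*cos(3*y)) dy.
Step 2. Evaluate the standard form: now -5*sin(y) + ∫(-3*exp(3*y)) dy + ∫(-4*cos(3*y)) dy.
Step 3. Evaluate the standard form: now -5*sin(y) - 4*sin(3*y)/3 + ∫(-3*exp(3*y)) dy.
Step 4. Evaluate the standard form: now -exp(3*y) - 5*sin(y) - 4*sin(3*y)/3.
Answer: -exp(3*y) - 5*sin(y) - 4*sin(3*y)/3.


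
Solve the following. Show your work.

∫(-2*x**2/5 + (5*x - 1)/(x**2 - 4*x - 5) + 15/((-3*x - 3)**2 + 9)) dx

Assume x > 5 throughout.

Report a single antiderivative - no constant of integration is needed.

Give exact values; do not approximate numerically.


Step 1. Rewrite: now ∫(-2*x**2/5) dx + ∫((5*x - 1)/(x**2 - 4*x - 5)) dx + ∫(15/((-3*x - 3)**2 + 9)) dx.
Step 2. Substitute u = -3*x - 3, turning ∫(15/((-3*x - 3)**2 + 9)) dx into ∫(-5/(u**2 + 9)) du: now ∫(-2*x**2/5) dx + ∫((5*x - 1)/(x**2 - 4*x - 5)) dx + ∫(-5/(u**2 + 9)) du.
Step 3. Evaluate the standard form: now -5*atan(u/3)/3 + ∫(-2*x**2/5) dx + ∫((5*x - 1)/(x**2 - 4*x - 5)) dx.
Step 4. Substitute back u = -3*x - 3: now 5*atan(x + 1)/3 + ∫(-2*x**2/5) dx + ∫((5*x - 1)/(x**2 - 4*x - 5)) dx.
Step 5. Evaluate the standard form: now -2*x**3/15 + 5*atan(x + 1)/3 + ∫((5*x - 1)/(x**2 - 4*x - 5)) dx.
Step 6. Decompose ∫((5*x - 1)/(x**2 - 4*x - 5)) dx by partial fractions, (5*x - 1)/(x**2 - 4*x - 5) = 1/(x + 1) + 4/(x - 5): now -2*x**3/15 + 5*atan(x + 1)/3 + ∫(4/(x - 5)) dx + ∫(1/(x + 1)) dx.
Step 7. Evaluate the standard form [assuming x > 5]: now -2*x**3/15 + 4*log(x - 5) + 5*atan(x + 1)/3 + ∫(1/(x + 1)) dx.
Step 8. Evaluate the standard form [assuming x > -1]: now -2*x**3/15 + 4*log(x - 5) + log(x + 1) + 5*atan(x + 1)/3.
Answer: -2*x**3/15 + 4*log(x - 5) + log(x + 1) + 5*atan(x + 1)/3.


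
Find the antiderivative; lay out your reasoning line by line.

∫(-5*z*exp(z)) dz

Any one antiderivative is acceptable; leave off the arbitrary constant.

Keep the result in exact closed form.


Step 1. Integrate ∫(-5*z*exp(z)) dz by parts with u = z, dv = (-5*exp(z)) dz, so v = -5*exp(z): now -5*z*exp(z) + ∫(5*exp(z)) dz.
Step 2. Evaluate the standard form: now -5*z*exp(z) + 5*exp(z).
Answer: -5*z*exp(z) + 5*exp(z).


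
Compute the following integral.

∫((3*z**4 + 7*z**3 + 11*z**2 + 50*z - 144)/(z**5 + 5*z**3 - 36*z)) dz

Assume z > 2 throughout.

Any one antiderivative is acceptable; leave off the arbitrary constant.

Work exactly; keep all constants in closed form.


Answer: 4*log(z) + log(z - 2) - 2*log(z + 2) + atan(z/3)/3.


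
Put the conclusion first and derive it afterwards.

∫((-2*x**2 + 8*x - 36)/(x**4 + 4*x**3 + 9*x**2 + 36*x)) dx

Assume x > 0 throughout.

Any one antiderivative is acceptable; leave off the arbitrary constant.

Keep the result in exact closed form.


The answer is -log(x) + log(x + 4) + 2*atan(x/3)/3.
Step 1. Decompose ∫((-2*x**2 + 8*x - 36)/(x**4 + 4*x**3 + 9*x**2 + 36*x)) dx by partial fractions, (-2*x**2 + 8*x - 36)/(x**4 + 4*x**3 + 9*x**2 + 36*x) = 2/(x**2 + 9) + 1/(x + 4) - 1/x: now ∫(-1/x) dx + ∫(1/(x + 4)) dx + ∫(2/(x**2 + 9)) dx.
Step 2. Evaluate the standard form [assuming x > -4]: now log(x + 4) + ∫(-1/x) dx + ∫(2/(x**2 + 9)) dx.
Step 3. Evaluate the standard form [assuming x > 0]: now -log(x) + log(x + 4) + ∫(2/(x**2 + 9)) dx.
Step 4. Evaluate the standard form: now -log(x) + log(x + 4) + 2*atan(x/3)/3.
Answer: -log(x) + log(x + 4) + 2*atan(x/3)/3.


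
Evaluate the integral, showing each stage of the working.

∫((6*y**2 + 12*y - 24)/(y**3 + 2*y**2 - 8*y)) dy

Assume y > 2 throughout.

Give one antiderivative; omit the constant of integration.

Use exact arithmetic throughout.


Step 1. Decompose ∫((6*y**2 + 12*y - 24)/(y**3 + 2*y**2 - 8*y)) dy by partial fractions, (6*y**2 + 12*y - 24)/(y**3 + 2*y**2 - 8*y) = 1/(y + 4) + 2/(y - 2) + 3/y: now ∫(3/y) dy + ∫(2/(y - 2)) dy + ∫(1/(y + 4)) dy.
Step 2. Evaluate the standard form [assuming y > 2]: now 2*log(y - 2) + ∫(3/y) dy + ∫(1/(y + 4)) dy.
Step 3. Evaluate the standard form [assuming y > 0]: now 3*log(y) + 2*log(y - 2) + ∫(1/(y + 4)) dy.
Step 4. Evaluate the standard form [assuming y > -4]: now 3*log(y) + 2*log(y - 2) + log(y + 4).
Answer: 3*log(y) + 2*log(y - 2) + log(y + 4).


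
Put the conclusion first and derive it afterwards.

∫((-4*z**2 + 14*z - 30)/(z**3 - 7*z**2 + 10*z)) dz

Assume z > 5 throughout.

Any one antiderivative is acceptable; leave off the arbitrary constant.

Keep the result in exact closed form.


The answer is -3*log(z) - 4*log(z - 5) + 3*log(z - 2).
Step 1. Decompose ∫((-4*z**2 + 14*z - 30)/(z**3 - 7*z**2 + 10*z)) dz by partial fractions, (-4*z**2 + 14*z - 30)/(z**3 - 7*z**2 + 10*z) = 3/(z - 2) - 4/(z - 5) - 3/z: now ∫(-3/z) dz + ∫(-4/(z - 5)) dz + ∫(3/(z - 2)) dz.
Step 2. Evaluate the standard form [assuming z > 5]: now -4*log(z - 5) + ∫(-3/z) dz + ∫(3/(z - 2)) dz.
Step 3. Evaluate the standard form [assuming z > 0]: now -3*log(z) - 4*log(z - 5) + ∫(3/(z - 2)) dz.
Step 4. Evaluate the standard form [assuming z > 2]: now -3*log(z) - 4*log(z - 5) + 3*log(z - 2).
Answer: -3*log(z) - 4*log(z - 5) + 3*log(z - 2).


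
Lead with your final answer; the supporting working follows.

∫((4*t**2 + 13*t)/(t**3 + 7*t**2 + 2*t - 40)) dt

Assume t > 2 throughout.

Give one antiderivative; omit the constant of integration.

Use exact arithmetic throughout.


The answer is log(t - 2) - 2*log(t + 4) + 5*log(t + 5).
Step 1. Decompose ∫((4*t**2 + 13*t)/(t**3 + 7*t**2 + 2*t - 40)) dt by partial fractions, (4*t**2 + 13*t)/(t**3 + 7*t**2 + 2*t - 40) = 5/(t + 5) - 2/(t + 4) + 1/(t - 2): now ∫(1/(t - 2)) dt + ∫(-2/(t + 4)) dt + ∫(5/(t + 5)) dt.
Step 2. Evaluate the standard form [assuming t > -4]: now -2*log(t + 4) + ∫(1/(t - 2)) dt + ∫(5/(t + 5)) dt.
Step 3. Evaluate the standard form [assuming t > 2]: now log(t - 2) - 2*log(t + 4) + ∫(5/(t + 5)) dt.
Step 4. Evaluate the standard form [assuming t > -5]: now log(t - 2) - 2*log(t + 4) + 5*log(t + 5).
Answer: log(t - 2) - 2*log(t + 4) + 5*log(t + 5).


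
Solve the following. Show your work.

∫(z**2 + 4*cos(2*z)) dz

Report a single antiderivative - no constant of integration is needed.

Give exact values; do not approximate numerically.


Step 1. Rewrite: now ∫(z**2) dz + ∫(4*cos(2*z)) dz.
Step 2. Evaluate the standard form: now z**3/3 + ∫(4*cos(2*z)) dz.
Step 3. Evaluate the standard form: now z**3/3 + 2*sin(2*z).
Answer: z**3/3 + 2*sin(2*z).


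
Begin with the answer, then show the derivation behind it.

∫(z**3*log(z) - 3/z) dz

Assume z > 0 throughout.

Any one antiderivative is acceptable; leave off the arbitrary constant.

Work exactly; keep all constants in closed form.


The answer is z**4*log(z)/4 - z**4/16 - 3*log(z).
Step 1. Rewrite: now ∫(-3/z) dz + ∫(z**3*log(z)) dz.
Step 2. Integrate ∫(z**3*log(z)) dz by parts with u = log(z), dv = (z**3) dz, so v = z**4/4 [assuming z > 0]: now z**4*log(z)/4 + ∫(-3/z) dz + ∫(-z**3/4) dz.
Step 3. Evaluate the standard form: now z**4*log(z)/4 - z**4/16 + ∫(-3/z) dz.
Step 4. Evaluate the standard form [assuming z > 0]: now z**4*log(z)/4 - z**4/16 - 3*log(z).
Answer: z**4*log(z)/4 - z**4/16 - 3*log(z).


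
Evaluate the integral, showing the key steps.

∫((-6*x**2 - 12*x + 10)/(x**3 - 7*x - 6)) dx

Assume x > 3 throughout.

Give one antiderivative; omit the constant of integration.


Step 1. Decompose ∫((-6*x**2 - 12*x + 10)/(x**3 - 7*x - 6)) dx by partial fractions, (-6*x**2 - 12*x + 10)/(x**3 - 7*x - 6) = 2/(x + 2) - 4/(x + 1) - 4/(x - 3): now ∫(-4/(x - 3)) dx + ∫(-4/(x + 1)) dx + ∫(2/(x + 2)) dx.
Step 2. Evaluate the standard form [assuming x > -1]: now -4*log(x + 1) + ∫(-4/(x - 3)) dx + ∫(2/(x + 2)) dx.
Step 3. Evaluate the standard form [assuming x > 3]: now -4*log(x - 3) - 4*log(x + 1) + ∫(2/(x + 2)) dx.
Step 4. Evaluate the standard form [assuming x > -2]: now -4*log(x - 3) - 4*log(x + 1) + 2*log(x + 2).
Answer: -4*log(x - 3) - 4*log(x + 1) + 2*log(x + 2).


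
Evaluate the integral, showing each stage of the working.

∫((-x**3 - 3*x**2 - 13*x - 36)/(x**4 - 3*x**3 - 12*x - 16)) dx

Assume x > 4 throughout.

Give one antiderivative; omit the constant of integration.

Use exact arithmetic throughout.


Step 1. Decompose ∫((-x**3 - 3*x**2 - 13*x - 36)/(x**4 - 3*x**3 - 12*x - 16)) dx by partial fractions, (-x**3 - 3*x**2 - 13*x - 36)/(x**4 - 3*x**3 - 12*x - 16) = 3/(x**2 + 4) + 1/(x + 1) - 2/(x - 4): now ∫(-2/(x - 4)) dx + ∫(1/(x + 1)) dx + ∫(3/(x**2 + 4)) dx.
Step 2. Evaluate the standard form [assuming x > -1]: now log(x + 1) + ∫(-2/(x - 4)) dx + ∫(3/(x**2 + 4)) dx.
Step 3. Evaluate the standard form [assuming x > 4]: now -2*log(x - 4) + log(x + 1) + ∫(3/(x**2 + 4)) dx.
Step 4. Evaluate the standard form: now -2*log(x - 4) + log(x + 1) + 3*atan(x/2)/2.
Answer: -2*log(x - 4) + log(x + 1) + 3*atan(x/2)/2.


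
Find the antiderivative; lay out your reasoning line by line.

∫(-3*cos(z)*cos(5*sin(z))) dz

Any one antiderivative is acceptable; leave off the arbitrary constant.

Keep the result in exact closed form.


Step 1. Substitute u = sin(z), turning ∫(-3*cos(z)*cos(5*sin(z))) dz into ∫(-3*cos(5*u)) du: now ∫(-3*cos(5*u)) du.
Step 2. Evaluate the standard form: now -3*sin(5*u)/5.
Step 3. Substitute back u = sin(z): now -3*sin(5*sin(z))/5.
Answer: -3*sin(5*sin(z))/5.


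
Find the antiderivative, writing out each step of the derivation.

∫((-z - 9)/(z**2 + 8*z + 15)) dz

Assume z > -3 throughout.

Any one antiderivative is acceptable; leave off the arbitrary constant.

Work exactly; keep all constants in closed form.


Step 1. Decompose ∫((-z - 9)/(z**2 + 8*z + 15)) dz by partial fractions, (-z - 9)/(z**2 + 8*z + 15) = 2/(z + 5) - 3/(z + 3): now ∫(-3/(z + 3)) dz + ∫(2/(z + 5)) dz.
Step 2. Evaluate the standard form [assuming z > -3]: now -3*log(z + 3) + ∫(2/(z + 5)) dz.
Step 3. Evaluate the standard form [assuming z > -5]: now -3*log(z + 3) + 2*log(z + 5).
Answer: -3*log(z + 3) + 2*log(z + 5).


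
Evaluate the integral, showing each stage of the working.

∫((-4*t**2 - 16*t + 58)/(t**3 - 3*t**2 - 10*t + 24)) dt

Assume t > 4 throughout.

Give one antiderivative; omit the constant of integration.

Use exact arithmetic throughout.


Step 1. Decompose ∫((-4*t**2 - 16*t + 58)/(t**3 - 3*t**2 - 10*t + 24)) dt by partial fractions, (-4*t**2 - 16*t + 58)/(t**3 - 3*t**2 - 10*t + 24) = 2/(t + 3) - 1/(t - 2) - 5/(t - 4): now ∫(-5/(t - 4)) dt + ∫(-1/(t - 2)) dt + ∫(2/(t + 3)) dt.
Step 2. Evaluate the standard form [assuming t > -3]: now 2*log(t + 3) + ∫(-5/(t - 4)) dt + ∫(-1/(t - 2)) dt.
Step 3. Evaluate the standard form [assuming t > 4]: now -5*log(t - 4) + 2*log(t + 3) + ∫(-1/(t - 2)) dt.
Step 4. Evaluate the standard form [assuming t > 2]: now -5*log(t - 4) - log(t - 2) + 2*log(t + 3).
Answer: -5*log(t - 4) - log(t - 2) + 2*log(t + 3).


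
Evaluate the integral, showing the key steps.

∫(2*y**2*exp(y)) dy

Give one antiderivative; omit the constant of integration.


Step 1. Integrate ∫(2*y**2*exp(y)) dy by parts with u = y**2, dv = (2*exp(y)) dy, so v = 2*exp(y): now 2*y**2*exp(y) + ∫(-4*y*exp(y)) dy.
Step 2. Integrate ∫(-4*y*exp(y)) dy by parts with u = y, dv = (-4*exp(y)) dy, so v = -4*exp(y): now 2*y**2*exp(y) - 4*y*exp(y) + ∫(4*exp(y)) dy.
Step 3. Evaluate the standard form: now 2*y**2*exp(y) - 4*y*exp(y) + 4*exp(y).
Answer: 2*y**2*exp(y) - 4*y*exp(y) + 4*exp(y).


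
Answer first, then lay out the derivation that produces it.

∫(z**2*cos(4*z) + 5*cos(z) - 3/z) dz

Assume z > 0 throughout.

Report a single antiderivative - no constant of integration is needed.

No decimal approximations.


The answer is z**2*sin(4*z)/4 + z*cos(4*z)/8 - 3*log(z) + 5*sin(z) - sin(4*z)/32.
Step 1. Rewrite: now ∫(-3/z) dz + ∫(z**2*cos(4*z)) dz + ∫(5*cos(z)) dz.
Step 2. Evaluate the standard form [assuming z > 0]: now -3*log(z) + ∫(z**2*cos(4*z)) dz + ∫(5*cos(z)) dz.
Step 3. Integrate ∫(z**2*cos(4*z)) dz by parts with u = z**2, dv = (cos(4*z)) dz, so v = sin(4*z)/4: now z**2*sin(4*z)/4 - 3*log(z) + ∫(-z*sin(4*z)/2) dz + ∫(5*cos(z)) dz.
Step 4. Integrate ∫(-z*sin(4*z)/2) dz by parts with u = z, dv = (-sin(4*z)/2) dz, so v = cos(4*z)/8: now z**2*sin(4*z)/4 + z*cos(4*z)/8 - 3*log(z) + ∫(5*cos(z)) dz + ∫(-cos(4*z)/8) dz.
Step 5. Evaluate the standard form: now z**2*sin(4*z)/4 + z*cos(4*z)/8 - 3*log(z) - sin(4*z)/32 + ∫(5*cos(z)) dz.
Step 6. Evaluate the standard form: now z**2*sin(4*z)/4 + z*cos(4*z)/8 - 3*log(z) + 5*sin(z) - sin(4*z)/32.
Answer: z**2*sin(4*z)/4 + z*cos(4*z)/8 - 3*log(z) + 5*sin(z) - sin(4*z)/32.


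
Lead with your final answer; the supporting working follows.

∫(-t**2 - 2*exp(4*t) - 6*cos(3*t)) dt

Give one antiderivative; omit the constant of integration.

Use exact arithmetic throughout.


The answer is -t**3/3 - exp(4*t)/2 - 2*sin(3*t).
Step 1. Rewrite: now ∫(-t**2) dt + ∫(-2*exp(4*t)) dt + ∫(-6*cos(3*t)) dt.
Step 2. Evaluate the standard form: now -t**3/3 + ∫(-2*exp(4*t)) dt + ∫(-6*cos(3*t)) dt.
Step 3. Evaluate the standard form: now -t**3/3 - 2*sin(3*t) + ∫(-2*exp(4*t)) dt.
Step 4. Evaluate the standard form: now -t**3/3 - exp(4*t)/2 - 2*sin(3*t).
Answer: -t**3/3 - exp(4*t)/2 - 2*sin(3*t).


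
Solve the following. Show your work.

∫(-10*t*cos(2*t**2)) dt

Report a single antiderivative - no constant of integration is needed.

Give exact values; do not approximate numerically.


Step 1. Substitute u = t**2, turning ∫(-10*t*cos(2*t**2)) dt into ∫(-5*cos(2*u)) du: now ∫(-5*cos(2*u)) du.
Step 2. Evaluate the standard form: now -5*sin(2*u)/2.
Step 3. Substitute back u = t**2: now -5*sin(2*t**2)/2.
Answer: -5*sin(2*t**2)/2.


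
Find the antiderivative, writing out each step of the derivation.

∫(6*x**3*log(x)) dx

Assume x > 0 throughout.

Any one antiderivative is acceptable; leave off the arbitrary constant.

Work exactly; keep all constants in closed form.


Step 1. Integrate ∫(6*x**3*log(x)) dx by parts with u = log(x), dv = (6*x**3) dx, so v = 3*x**4/2 [assuming x > 0]: now 3*x**4*log(x)/2 + ∫(-3*x**3/2) dx.
Step 2. Evaluate the standard form: now 3*x**4*log(x)/2 - 3*x**4/8.
Answer: 3*x**4*log(x)/2 - 3*x**4/8.


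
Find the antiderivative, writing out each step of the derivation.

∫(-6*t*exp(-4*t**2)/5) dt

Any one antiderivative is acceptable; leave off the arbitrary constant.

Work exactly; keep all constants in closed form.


Step 1. Substitute u = t**2, turning ∫(-6*t*exp(-4*t**2)/5) dt into ∫(-3*exp(-4*u)/5) du: now ∫(-3*exp(-4*u)/5) du.
Step 2. Evaluate the standard form: now 3*exp(-4*u)/20.
Step 3. Substitute back u = t**2: now 3*exp(-4*t**2)/20.
Answer: 3*exp(-4*t**2)/20.


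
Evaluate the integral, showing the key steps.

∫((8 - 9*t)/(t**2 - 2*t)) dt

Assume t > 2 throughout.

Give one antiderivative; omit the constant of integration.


Step 1. Decompose ∫((8 - 9*t)/(t**2 - 2*t)) dt by partial fractions, (8 - 9*t)/(t**2 - 2*t) = -5/(t - 2) - 4/t: now ∫(-4/t) dt + ∫(-5/(t - 2)) dt.
Step 2. Evaluate the standard form [assuming t > 0]: now -4*log(t) + ∫(-5/(t - 2)) dt.
Step 3. Evaluate the standard form [assuming t > 2]: now -4*log(t) - 5*log(t - 2).
Answer: -4*log(t) - 5*log(t - 2).


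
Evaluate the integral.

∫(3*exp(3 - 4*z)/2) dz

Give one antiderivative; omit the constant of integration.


Answer: -3*exp(3 - 4*z)/8.


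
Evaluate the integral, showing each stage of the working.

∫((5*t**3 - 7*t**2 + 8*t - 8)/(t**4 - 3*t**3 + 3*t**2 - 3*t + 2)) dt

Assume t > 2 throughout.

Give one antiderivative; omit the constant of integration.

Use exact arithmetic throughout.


Step 1. Decompose ∫((5*t**3 - 7*t**2 + 8*t - 8)/(t**4 - 3*t**3 + 3*t**2 - 3*t + 2)) dt by partial fractions, (5*t**3 - 7*t**2 + 8*t - 8)/(t**4 - 3*t**3 + 3*t**2 - 3*t + 2) = -1/(t**2 + 1) + 1/(t - 1) + 4/(t - 2): now ∫(4/(t - 2)) dt + ∫(1/(t - 1)) dt + ∫(-1/(t**2 + 1)) dt.
Step 2. Evaluate the standard form [assuming t > 1]: now log(t - 1) + ∫(4/(t - 2)) dt + ∫(-1/(t**2 + 1)) dt.
Step 3. Evaluate the standard form [assuming t > 2]: now 4*log(t - 2) + log(t - 1) + ∫(-1/(t**2 + 1)) dt.
Step 4. Evaluate the standard form: now 4*log(t - 2) + log(t - 1) - atan(t).
Answer: 4*log(t - 2) + log(t - 1) - atan(t).


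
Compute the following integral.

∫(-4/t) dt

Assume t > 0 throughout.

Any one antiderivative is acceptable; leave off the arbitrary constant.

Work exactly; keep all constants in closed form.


Answer: -4*log(t).


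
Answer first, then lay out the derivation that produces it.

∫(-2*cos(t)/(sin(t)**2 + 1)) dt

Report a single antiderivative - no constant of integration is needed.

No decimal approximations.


The answer is -2*atan(sin(t)).
Step 1. Substitute u = sin(t), turning ∫(-2*cos(t)/(sin(t)**2 + 1)) dt into ∫(-2/(u**2 + 1)) du: now ∫(-2/(u**2 + 1)) du.
Step 2. Evaluate the standard form: now -2*atan(u).
Step 3. Substitute back u = sin(t): now -2*atan(sin(t)).
Answer: -2*atan(sin(t)).


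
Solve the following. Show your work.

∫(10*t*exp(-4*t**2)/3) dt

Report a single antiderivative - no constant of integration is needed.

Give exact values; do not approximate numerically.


Step 1. Substitute u = t**2, turning ∫(10*t*exp(-4*t**2)/3) dt into ∫(5*exp(-4*u)/3) du: now ∫(5*exp(-4*u)/3) du.
Step 2. Evaluate the standard form: now -5*exp(-4*u)/12.
Step 3. Substitute back u = t**2: now -5*exp(-4*t**2)/12.
Answer: -5*exp(-4*t**2)/12.


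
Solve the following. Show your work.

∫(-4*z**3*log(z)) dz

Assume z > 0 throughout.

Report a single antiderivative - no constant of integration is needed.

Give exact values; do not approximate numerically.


Step 1. Integrate ∫(-4*z**3*log(z)) dz by parts with u = log(z), dv = (-4*z**3) dz, so v = -z**4 [assuming z > 0]: now -z**4*log(z) + ∫(z**3) dz.
Step 2. Evaluate the standard form: now -z**4*log(z) + z**4/4.
Answer: -z**4*log(z) + z**4/4.


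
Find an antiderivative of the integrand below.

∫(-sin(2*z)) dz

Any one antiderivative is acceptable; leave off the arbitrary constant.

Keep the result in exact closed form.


Answer: cos(2*z)/2.


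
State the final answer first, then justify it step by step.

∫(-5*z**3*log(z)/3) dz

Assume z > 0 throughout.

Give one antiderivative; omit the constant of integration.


The answer is -5*z**4*log(z)/12 + 5*z**4/48.
Step 1. Integrate ∫(-5*z**3*log(z)/3) dz by parts with u = log(z), dv = (-5*z**3/3) dz, so v = -5*z**4/12 [assuming z > 0]: now -5*z**4*log(z)/12 + ∫(5*z**3/12) dz.
Step 2. Evaluate the standard form: now -5*z**4*log(z)/12 + 5*z**4/48.
Answer: -5*z**4*log(z)/12 + 5*z**4/48.


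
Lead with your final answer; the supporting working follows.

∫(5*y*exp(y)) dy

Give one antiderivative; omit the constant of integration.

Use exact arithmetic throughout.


The answer is 5*y*exp(y) - 5*exp(y).
Step 1. Integrate ∫(5*y*exp(y)) dy by parts with u = y, dv = (5*exp(y)) dy, so v = 5*exp(y): now 5*y*exp(y) + ∫(-5*exp(y)) dy.
Step 2. Evaluate the standard form: now 5*y*exp(y) - 5*exp(y).
Answer: 5*y*exp(y) - 5*exp(y).


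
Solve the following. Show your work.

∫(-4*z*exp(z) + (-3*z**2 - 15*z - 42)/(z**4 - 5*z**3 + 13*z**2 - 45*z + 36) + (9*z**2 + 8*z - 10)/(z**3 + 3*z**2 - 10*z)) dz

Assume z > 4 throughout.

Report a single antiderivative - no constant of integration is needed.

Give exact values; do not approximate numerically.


Step 1. Rewrite: now ∫(-4*z*exp(z)) dz + ∫((-3*z**2 - 15*z - 42)/(z**4 - 5*z**3 + 13*z**2 - 45*z + 36)) dz + ∫((9*z**2 + 8*z - 10)/(z**3 + 3*z**2 - 10*z)) dz.
Step 2. Decompose ∫((-3*z**2 - 15*z - 42)/(z**4 - 5*z**3 + 13*z**2 - 45*z + 36)) dz by partial fractions, (-3*z**2 - 15*z - 42)/(z**4 - 5*z**3 + 13*z**2 - 45*z + 36) = 3/(z**2 + 9) + 2/(z - 1) - 2/(z - 4): now ∫(-4*z*exp(z)) dz + ∫((9*z**2 + 8*z - 10)/(z**3 + 3*z**2 - 10*z)) dz + ∫(-2/(z - 4)) dz + ∫(2/(z - 1)) dz + ∫(3/(z**2 + 9)) dz.
Step 3. Evaluate the standard form [assuming z > 4]: now -2*log(z - 4) + ∫(-4*z*exp(z)) dz + ∫((9*z**2 + 8*z - 10)/(z**3 + 3*z**2 - 10*z)) dz + ∫(2/(z - 1)) dz + ∫(3/(z**2 + 9)) dz.
Step 4. Evaluate the standard form [assuming z > 1]: now -2*log(z - 4) + 2*log(z - 1) + ∫(-4*z*exp(z)) dz + ∫((9*z**2 + 8*z - 10)/(z**3 + 3*z**2 - 10*z)) dz + ∫(3/(z**2 + 9)) dz.
Step 5. Evaluate the standard form: now -2*log(z - 4) + 2*log(z - 1) + atan(z/3) + ∫(-4*z*exp(z)) dz + ∫((9*z**2 + 8*z - 10)/(z**3 + 3*z**2 - 10*z)) dz.
Step 6. Integrate ∫(-4*z*exp(z)) dz by parts with u = z, dv = (-4*exp(z)) dz, so v = -4*exp(z): now -4*z*exp(z) - 2*log(z - 4) + 2*log(z - 1) + atan(z/3) + ∫((9*z**2 + 8*z - 10)/(z**3 + 3*z**2 - 10*z)) dz + ∫(4*exp(z)) dz.
Step 7. Evaluate the standard form: now -4*z*exp(z) + 4*exp(z) - 2*log(z - 4) + 2*log(z - 1) + atan(z/3) + ∫((9*z**2 + 8*z - 10)/(z**3 + 3*z**2 - 10*z)) dz.
Step 8. Decompose ∫((9*z**2 + 8*z - 10)/(z**3 + 3*z**2 - 10*z)) dz by partial fractions, (9*z**2 + 8*z - 10)/(z**3 + 3*z**2 - 10*z) = 5/(z + 5) + 3/(z - 2) + 1/z: now -4*z*exp(z) + 4*exp(z) - 2*log(z - 4) + 2*log(z - 1) + atan(z/3) + ∫(1/z) dz + ∫(3/(z - 2)) dz + ∫(5/(z + 5)) dz.
Step 9. Evaluate the standard form [assuming z > 2]: now -4*z*exp(z) + 4*exp(z) - 2*log(z - 4) + 3*log(z - 2) + 2*log(z - 1) + atan(z/3) + ∫(1/z) dz + ∫(5/(z + 5)) dz.
Step 10. Evaluate the standard form [assuming z > -5]: now -4*z*exp(z) + 4*exp(z) - 2*log(z - 4) + 3*log(z - 2) + 2*log(z - 1) + 5*log(z + 5) + atan(z/3) + ∫(1/z) dz.
Step 11. Evaluate the standard form [assuming z > 0]: now -4*z*exp(z) + 4*exp(z) + log(z) - 2*log(z - 4) + 3*log(z - 2) + 2*log(z - 1) + 5*log(z + 5) + atan(z/3).
Answer: -4*z*exp(z) + 4*exp(z) + log(z) - 2*log(z - 4) + 3*log(z - 2) + 2*log(z - 1) + 5*log(z + 5) + atan(z/3).


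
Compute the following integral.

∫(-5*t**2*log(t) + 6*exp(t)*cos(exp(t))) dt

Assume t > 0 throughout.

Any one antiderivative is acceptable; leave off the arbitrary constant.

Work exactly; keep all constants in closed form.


Answer: -5*t**3*log(t)/3 + 5*t**3/9 + 6*sin(exp(t)).


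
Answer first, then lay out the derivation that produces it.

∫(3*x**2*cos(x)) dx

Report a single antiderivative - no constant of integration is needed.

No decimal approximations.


The answer is 3*x**2*sin(x) + 6*x*cos(x) - 6*sin(x).
Step 1. Integrate ∫(3*x**2*cos(x)) dx by parts with u = x**2, dv = (3*cos(x)) dx, so v = 3*sin(x): now 3*x**2*sin(x) + ∫(-6*x*sin(x)) dx.
Step 2. Integrate ∫(-6*x*sin(x)) dx by parts with u = x, dv = (-6*sin(x)) dx, so v = 6*cos(x): now 3*x**2*sin(x) + 6*x*cos(x) + ∫(-6*cos(x)) dx.
Step 3. Evaluate the standard form: now 3*x**2*sin(x) + 6*x*cos(x) - 6*sin(x).
Answer: 3*x**2*sin(x) + 6*x*cos(x) - 6*sin(x).


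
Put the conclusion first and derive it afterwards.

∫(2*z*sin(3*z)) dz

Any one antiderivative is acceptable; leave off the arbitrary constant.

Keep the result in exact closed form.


The answer is -2*z*cos(3*z)/3 + 2*sin(3*z)/9.
Step 1. Integrate ∫(2*z*sin(3*z)) dz by parts with u = z, dv = (2*sin(3*z)) dz, so v = -2*cos(3*z)/3: now -2*z*cos(3*z)/3 + ∫(2*cos(3*z)/3) dz.
Step 2. Evaluate the standard form: now -2*z*cos(3*z)/3 + 2*sin(3*z)/9.
Answer: -2*z*cos(3*z)/3 + 2*sin(3*z)/9.


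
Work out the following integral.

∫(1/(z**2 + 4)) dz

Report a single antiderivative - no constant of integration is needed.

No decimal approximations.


Answer: atan(z/2)/2.


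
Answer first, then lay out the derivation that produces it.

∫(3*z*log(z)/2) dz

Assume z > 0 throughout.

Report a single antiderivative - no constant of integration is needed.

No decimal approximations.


The answer is 3*z**2*log(z)/4 - 3*z**2/8.
Step 1. Integrate ∫(3*z*log(z)/2) dz by parts with u = log(z), dv = (3*z/2) dz, so v = 3*z**2/4 [assuming z > 0]: now 3*z**2*log(z)/4 + ∫(-3*z/4) dz.
Step 2. Evaluate the standard form: now 3*z**2*log(z)/4 - 3*z**2/8.
Answer: 3*z**2*log(z)/4 - 3*z**2/8.


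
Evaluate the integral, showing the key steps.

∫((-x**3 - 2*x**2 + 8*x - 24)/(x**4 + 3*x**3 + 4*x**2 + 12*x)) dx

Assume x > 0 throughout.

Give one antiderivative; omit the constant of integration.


Step 1. Decompose ∫((-x**3 - 2*x**2 + 8*x - 24)/(x**4 + 3*x**3 + 4*x**2 + 12*x)) dx by partial fractions, (-x**3 - 2*x**2 + 8*x - 24)/(x**4 + 3*x**3 + 4*x**2 + 12*x) = 4/(x**2 + 4) + 1/(x + 3) - 2/x: now ∫(-2/x) dx + ∫(1/(x + 3)) dx + ∫(4/(x**2 + 4)) dx.
Step 2. Evaluate the standard form [assuming x > -3]: now log(x + 3) + ∫(-2/x) dx + ∫(4/(x**2 + 4)) dx.
Step 3. Evaluate the standard form [assuming x > 0]: now -2*log(x) + log(x + 3) + ∫(4/(x**2 + 4)) dx.
Step 4. Evaluate the standard form: now -2*log(x) + log(x + 3) + 2*atan(x/2).
Answer: -2*log(x) + log(x + 3) + 2*atan(x/2).


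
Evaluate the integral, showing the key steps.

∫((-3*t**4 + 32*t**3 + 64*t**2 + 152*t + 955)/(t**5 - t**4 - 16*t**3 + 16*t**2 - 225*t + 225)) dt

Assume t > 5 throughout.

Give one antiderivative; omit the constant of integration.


Step 1. Decompose ∫((-3*t**4 + 32*t**3 + 64*t**2 + 152*t + 955)/(t**5 - t**4 - 16*t**3 + 16*t**2 - 225*t + 225)) dt by partial fractions, (-3*t**4 + 32*t**3 + 64*t**2 + 152*t + 955)/(t**5 - t**4 - 16*t**3 + 16*t**2 - 225*t + 225) = 4/(t**2 + 9) - 2/(t + 5) - 5/(t - 1) + 4/(t - 5): now ∫(4/(t - 5)) dt + ∫(-5/(t - 1)) dt + ∫(-2/(t + 5)) dt + ∫(4/(t**2 + 9)) dt.
Step 2. Evaluate the standard form [assuming t > 5]: now 4*log(t - 5) + ∫(-5/(t - 1)) dt + ∫(-2/(t + 5)) dt + ∫(4/(t**2 + 9)) dt.
Step 3. Evaluate the standard form [assuming t > 1]: now 4*log(t - 5) - 5*log(t - 1) + ∫(-2/(t + 5)) dt + ∫(4/(t**2 + 9)) dt.
Step 4. Evaluate the standard form [assuming t > -5]: now 4*log(t - 5) - 5*log(t - 1) - 2*log(t + 5) + ∫(4/(t**2 + 9)) dt.
Step 5. Evaluate the standard form: now 4*log(t - 5) - 5*log(t - 1) - 2*log(t + 5) + 4*atan(t/3)/3.
Answer: 4*log(t - 5) - 5*log(t - 1) - 2*log(t + 5) + 4*atan(t/3)/3.


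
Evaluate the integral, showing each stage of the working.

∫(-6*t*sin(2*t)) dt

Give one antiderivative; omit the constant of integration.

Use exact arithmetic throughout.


Step 1. Integrate ∫(-6*t*sin(2*t)) dt by parts with u = t, dv = (-6*sin(2*t)) dt, so v = 3*cos(2*t): now 3*t*cos(2*t) + ∫(-3*cos(2*t)) dt.
Step 2. Evaluate the standard form: now 3*t*cos(2*t) - 3*sin(2*t)/2.
Answer: 3*t*cos(2*t) - 3*sin(2*t)/2.


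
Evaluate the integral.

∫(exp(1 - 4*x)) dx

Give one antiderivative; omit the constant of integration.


Answer: -exp(1 - 4*x)/4.


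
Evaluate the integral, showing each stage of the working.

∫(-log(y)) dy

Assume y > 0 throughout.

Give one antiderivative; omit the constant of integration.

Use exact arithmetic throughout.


Step 1. Integrate ∫(-log(y)) dy by parts with u = log(y), dv = (-1) dy, so v = -y [assuming y > 0]: now -y*log(y) + ∫(1) dy.
Step 2. Evaluate the standard form: now -y*log(y) + y.
Answer: -y*log(y) + y.


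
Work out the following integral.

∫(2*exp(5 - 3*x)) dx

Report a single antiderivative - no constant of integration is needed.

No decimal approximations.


Answer: -2*exp(5 - 3*x)/3.


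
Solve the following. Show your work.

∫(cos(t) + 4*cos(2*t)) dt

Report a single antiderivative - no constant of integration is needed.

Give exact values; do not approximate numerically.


Step 1. Rewrite: now ∫(cos(t)) dt + ∫(4*cos(2*t)) dt.
Step 2. Evaluate the standard form: now sin(t) + ∫(4*cos(2*t)) dt.
Step 3. Evaluate the standard form: now sin(t) + 2*sin(2*t).
Answer: sin(t) + 2*sin(2*t).


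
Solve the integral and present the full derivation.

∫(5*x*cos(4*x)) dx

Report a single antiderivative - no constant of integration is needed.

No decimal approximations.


Step 1. Integrate ∫(5*x*cos(4*x)) dx by parts with u = x, dv = (5*cos(4*x)) dx, so v = 5*sin(4*x)/4: now 5*x*sin(4*x)/4 + ∫(-5*sin(4*x)/4) dx.
Step 2. Evaluate the standard form: now 5*x*sin(4*x)/4 + 5*cos(4*x)/16.
Answer: 5*x*sin(4*x)/4 + 5*cos(4*x)/16.


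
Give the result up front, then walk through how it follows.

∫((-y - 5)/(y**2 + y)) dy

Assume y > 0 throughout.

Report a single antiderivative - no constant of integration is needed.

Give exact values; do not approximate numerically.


The answer is -5*log(y) + 4*log(y + 1).
Step 1. Decompose ∫((-y - 5)/(y**2 + y)) dy by partial fractions, (-y - 5)/(y**2 + y) = 4/(y + 1) - 5/y: now ∫(-5/y) dy + ∫(4/(y + 1)) dy.
Step 2. Evaluate the standard form [assuming y > -1]: now 4*log(y + 1) + ∫(-5/y) dy.
Step 3. Evaluate the standard form [assuming y > 0]: now -5*log(y) + 4*log(y + 1).
Answer: -5*log(y) + 4*log(y + 1).


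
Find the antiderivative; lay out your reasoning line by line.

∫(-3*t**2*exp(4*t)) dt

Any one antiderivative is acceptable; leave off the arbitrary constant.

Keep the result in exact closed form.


Step 1. Integrate ∫(-3*t**2*exp(4*t)) dt by parts with u = t**2, dv = (-3*exp(4*t)) dt, so v = -3*exp(4*t)/4: now -3*t**2*exp(4*t)/4 + ∫(3*t*exp(4*t)/2) dt.
Step 2. Integrate ∫(3*t*exp(4*t)/2) dt by parts with u = t, dv = (3*exp(4*t)/2) dt, so v = 3*exp(4*t)/8: now -3*t**2*exp(4*t)/4 + 3*t*exp(4*t)/8 + ∫(-3*exp(4*t)/8) dt.
Step 3. Evaluate the standard form: now -3*t**2*exp(4*t)/4 + 3*t*exp(4*t)/8 - 3*exp(4*t)/32.
Answer: -3*t**2*exp(4*t)/4 + 3*t*exp(4*t)/8 - 3*exp(4*t)/32.


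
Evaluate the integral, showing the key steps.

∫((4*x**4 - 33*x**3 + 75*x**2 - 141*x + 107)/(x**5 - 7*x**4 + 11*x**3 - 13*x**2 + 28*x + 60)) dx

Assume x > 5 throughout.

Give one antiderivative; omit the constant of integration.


Step 1. Decompose ∫((4*x**4 - 33*x**3 + 75*x**2 - 141*x + 107)/(x**5 - 7*x**4 + 11*x**3 - 13*x**2 + 28*x + 60)) dx by partial fractions, (4*x**4 - 33*x**3 + 75*x**2 - 141*x + 107)/(x**5 - 7*x**4 + 11*x**3 - 13*x**2 + 28*x + 60) = -3/(x**2 + 4) + 3/(x + 1) + 2/(x - 3) - 1/(x - 5): now ∫(-1/(x - 5)) dx + ∫(2/(x - 3)) dx + ∫(3/(x + 1)) dx + ∫(-3/(x**2 + 4)) dx.
Step 2. Evaluate the standard form [assuming x > 5]: now -log(x - 5) + ∫(2/(x - 3)) dx + ∫(3/(x + 1)) dx + ∫(-3/(x**2 + 4)) dx.
Step 3. Evaluate the standard form [assuming x > -1]: now -log(x - 5) + 3*log(x + 1) + ∫(2/(x - 3)) dx + ∫(-3/(x**2 + 4)) dx.
Step 4. Evaluate the standard form [assuming x > 3]: now -log(x - 5) + 2*log(x - 3) + 3*log(x + 1) + ∫(-3/(x**2 + 4)) dx.
Step 5. Evaluate the standard form: now -log(x - 5) + 2*log(x - 3) + 3*log(x + 1) - 3*atan(x/2)/2.
Answer: -log(x - 5) + 2*log(x - 3) + 3*log(x + 1) - 3*atan(x/2)/2.


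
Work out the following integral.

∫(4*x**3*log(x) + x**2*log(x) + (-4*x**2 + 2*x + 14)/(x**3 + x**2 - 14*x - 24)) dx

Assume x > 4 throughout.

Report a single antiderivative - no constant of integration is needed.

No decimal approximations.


Answer: x**4*log(x) - x**4/4 + x**3*log(x)/3 - x**3/9 - log(x - 4) + log(x + 2) - 4*log(x + 3).


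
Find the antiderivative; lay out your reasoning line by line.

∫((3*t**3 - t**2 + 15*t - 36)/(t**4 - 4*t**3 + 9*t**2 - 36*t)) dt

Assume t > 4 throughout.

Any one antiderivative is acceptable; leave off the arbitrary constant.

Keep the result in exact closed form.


Step 1. Decompose ∫((3*t**3 - t**2 + 15*t - 36)/(t**4 - 4*t**3 + 9*t**2 - 36*t)) dt by partial fractions, (3*t**3 - t**2 + 15*t - 36)/(t**4 - 4*t**3 + 9*t**2 - 36*t) = 3/(t**2 + 9) + 2/(t - 4) + 1/t: now ∫(1/t) dt + ∫(2/(t - 4)) dt + ∫(3/(t**2 + 9)) dt.
Step 2. Evaluate the standard form [assuming t > 0]: now log(t) + ∫(2/(t - 4)) dt + ∫(3/(t**2 + 9)) dt.
Step 3. Evaluate the standard form [assuming t > 4]: now log(t) + 2*log(t - 4) + ∫(3/(t**2 + 9)) dt.
Step 4. Evaluate the standard form: now log(t) + 2*log(t - 4) + atan(t/3).
Answer: log(t) + 2*log(t - 4) + atan(t/3).


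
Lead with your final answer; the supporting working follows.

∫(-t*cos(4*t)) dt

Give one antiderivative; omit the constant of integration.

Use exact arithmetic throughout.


The answer is -t*sin(4*t)/4 - cos(4*t)/16.
Step 1. Integrate ∫(-t*cos(4*t)) dt by parts with u = t, dv = (-cos(4*t)) dt, so v = -sin(4*t)/4: now -t*sin(4*t)/4 + ∫(sin(4*t)/4) dt.
Step 2. Evaluate the standard form: now -t*sin(4*t)/4 - cos(4*t)/16.
Answer: -t*sin(4*t)/4 - cos(4*t)/16.


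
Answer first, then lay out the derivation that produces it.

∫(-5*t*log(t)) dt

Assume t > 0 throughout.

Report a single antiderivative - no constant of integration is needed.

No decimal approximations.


The answer is -5*t**2*log(t)/2 + 5*t**2/4.
Step 1. Integrate ∫(-5*t*log(t)) dt by parts with u = log(t), dv = (-5*t) dt, so v = -5*t**2/2 [assuming t > 0]: now -5*t**2*log(t)/2 + ∫(5*t/2) dt.
Step 2. Evaluate the standard form: now -5*t**2*log(t)/2 + 5*t**2/4.
Answer: -5*t**2*log(t)/2 + 5*t**2/4.


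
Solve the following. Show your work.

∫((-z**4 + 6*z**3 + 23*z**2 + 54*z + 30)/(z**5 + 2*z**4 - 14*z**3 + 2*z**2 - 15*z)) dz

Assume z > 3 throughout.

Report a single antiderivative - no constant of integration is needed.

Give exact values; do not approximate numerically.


Step 1. Decompose ∫((-z**4 + 6*z**3 + 23*z**2 + 54*z + 30)/(z**5 + 2*z**4 - 14*z**3 + 2*z**2 - 15*z)) dz by partial fractions, (-z**4 + 6*z**3 + 23*z**2 + 54*z + 30)/(z**5 + 2*z**4 - 14*z**3 + 2*z**2 - 15*z) = -3/(z**2 + 1) - 1/(z + 5) + 2/(z - 3) - 2/z: now ∫(-2/z) dz + ∫(2/(z - 3)) dz + ∫(-1/(z + 5)) dz + ∫(-3/(z**2 + 1)) dz.
Step 2. Evaluate the standard form [assuming z > -5]: now -log(z + 5) + ∫(-2/z) dz + ∫(2/(z - 3)) dz + ∫(-3/(z**2 + 1)) dz.
Step 3. Evaluate the standard form [assuming z > 0]: now -2*log(z) - log(z + 5) + ∫(2/(z - 3)) dz + ∫(-3/(z**2 + 1)) dz.
Step 4. Evaluate the standard form [assuming z > 3]: now -2*log(z) + 2*log(z - 3) - log(z + 5) + ∫(-3/(z**2 + 1)) dz.
Step 5. Evaluate the standard form: now -2*log(z) + 2*log(z - 3) - log(z + 5) - 3*atan(z).
Answer: -2*log(z) + 2*log(z - 3) - log(z + 5) - 3*atan(z).


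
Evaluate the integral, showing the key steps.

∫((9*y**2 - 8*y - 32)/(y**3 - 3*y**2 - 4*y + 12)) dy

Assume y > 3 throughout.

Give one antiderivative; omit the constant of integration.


Step 1. Decompose ∫((9*y**2 - 8*y - 32)/(y**3 - 3*y**2 - 4*y + 12)) dy by partial fractions, (9*y**2 - 8*y - 32)/(y**3 - 3*y**2 - 4*y + 12) = 1/(y + 2) + 3/(y - 2) + 5/(y - 3): now ∫(5/(y - 3)) dy + ∫(3/(y - 2)) dy + ∫(1/(y + 2)) dy.
Step 2. Evaluate the standard form [assuming y > 3]: now 5*log(y - 3) + ∫(3/(y - 2)) dy + ∫(1/(y + 2)) dy.
Step 3. Evaluate the standard form [assuming y > 2]: now 5*log(y - 3) + 3*log(y - 2) + ∫(1/(y + 2)) dy.
Step 4. Evaluate the standard form [assuming y > -2]: now 5*log(y - 3) + 3*log(y - 2) + log(y + 2).
Answer: 5*log(y - 3) + 3*log(y - 2) + log(y + 2).


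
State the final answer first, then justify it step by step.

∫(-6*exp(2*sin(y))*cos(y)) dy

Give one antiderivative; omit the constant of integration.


The answer is -3*exp(2*sin(y)).
Step 1. Substitute u = sin(y), turning ∫(-6*exp(2*sin(y))*cos(y)) dy into ∫(-6*exp(2*u)) du: now ∫(-6*exp(2*u)) du.
Step 2. Evaluate the standard form: now -3*exp(2*u).
Step 3. Substitute back u = sin(y): now -3*exp(2*sin(y)).
Answer: -3*exp(2*sin(y)).
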